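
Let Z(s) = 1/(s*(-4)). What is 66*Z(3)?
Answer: -11/2 ≈ -5.5000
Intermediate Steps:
Z(s) = -1/(4*s) (Z(s) = 1/(-4*s) = -1/(4*s))
66*Z(3) = 66*(-1/4/3) = 66*(-1/4*1/3) = 66*(-1/12) = -11/2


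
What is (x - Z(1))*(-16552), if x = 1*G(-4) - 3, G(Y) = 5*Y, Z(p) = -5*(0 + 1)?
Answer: 297936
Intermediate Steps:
Z(p) = -5 (Z(p) = -5*1 = -5)
x = -23 (x = 1*(5*(-4)) - 3 = 1*(-20) - 3 = -20 - 3 = -23)
(x - Z(1))*(-16552) = (-23 - 1*(-5))*(-16552) = (-23 + 5)*(-16552) = -18*(-16552) = 297936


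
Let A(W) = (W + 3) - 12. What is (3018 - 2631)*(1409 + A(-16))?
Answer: 535608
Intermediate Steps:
A(W) = -9 + W (A(W) = (3 + W) - 12 = -9 + W)
(3018 - 2631)*(1409 + A(-16)) = (3018 - 2631)*(1409 + (-9 - 16)) = 387*(1409 - 25) = 387*1384 = 535608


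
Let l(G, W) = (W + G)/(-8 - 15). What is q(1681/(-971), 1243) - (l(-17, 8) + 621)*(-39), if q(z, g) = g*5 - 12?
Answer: 700057/23 ≈ 30437.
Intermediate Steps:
l(G, W) = -G/23 - W/23 (l(G, W) = (G + W)/(-23) = (G + W)*(-1/23) = -G/23 - W/23)
q(z, g) = -12 + 5*g (q(z, g) = 5*g - 12 = -12 + 5*g)
q(1681/(-971), 1243) - (l(-17, 8) + 621)*(-39) = (-12 + 5*1243) - ((-1/23*(-17) - 1/23*8) + 621)*(-39) = (-12 + 6215) - ((17/23 - 8/23) + 621)*(-39) = 6203 - (9/23 + 621)*(-39) = 6203 - 14292*(-39)/23 = 6203 - 1*(-557388/23) = 6203 + 557388/23 = 700057/23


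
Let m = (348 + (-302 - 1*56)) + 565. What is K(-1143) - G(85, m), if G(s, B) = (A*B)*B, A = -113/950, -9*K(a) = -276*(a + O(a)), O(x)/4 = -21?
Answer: -37591/38 ≈ -989.24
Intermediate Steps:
O(x) = -84 (O(x) = 4*(-21) = -84)
K(a) = -2576 + 92*a/3 (K(a) = -(-92)*(a - 84)/3 = -(-92)*(-84 + a)/3 = -(23184 - 276*a)/9 = -2576 + 92*a/3)
m = 555 (m = (348 + (-302 - 56)) + 565 = (348 - 358) + 565 = -10 + 565 = 555)
A = -113/950 (A = -113*1/950 = -113/950 ≈ -0.11895)
G(s, B) = -113*B²/950 (G(s, B) = (-113*B/950)*B = -113*B²/950)
K(-1143) - G(85, m) = (-2576 + (92/3)*(-1143)) - (-113)*555²/950 = (-2576 - 35052) - (-113)*308025/950 = -37628 - 1*(-1392273/38) = -37628 + 1392273/38 = -37591/38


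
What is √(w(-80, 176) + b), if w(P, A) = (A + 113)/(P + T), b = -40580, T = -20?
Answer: 3*I*√450921/10 ≈ 201.45*I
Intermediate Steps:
w(P, A) = (113 + A)/(-20 + P) (w(P, A) = (A + 113)/(P - 20) = (113 + A)/(-20 + P))
√(w(-80, 176) + b) = √((113 + 176)/(-20 - 80) - 40580) = √(289/(-100) - 40580) = √(-1/100*289 - 40580) = √(-289/100 - 40580) = √(-4058289/100) = 3*I*√450921/10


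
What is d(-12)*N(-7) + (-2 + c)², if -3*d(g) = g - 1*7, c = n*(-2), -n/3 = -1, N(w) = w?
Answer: 59/3 ≈ 19.667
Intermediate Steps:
n = 3 (n = -3*(-1) = 3)
c = -6 (c = 3*(-2) = -6)
d(g) = 7/3 - g/3 (d(g) = -(g - 1*7)/3 = -(g - 7)/3 = -(-7 + g)/3 = 7/3 - g/3)
d(-12)*N(-7) + (-2 + c)² = (7/3 - ⅓*(-12))*(-7) + (-2 - 6)² = (7/3 + 4)*(-7) + (-8)² = (19/3)*(-7) + 64 = -133/3 + 64 = 59/3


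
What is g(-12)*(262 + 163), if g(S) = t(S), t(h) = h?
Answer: -5100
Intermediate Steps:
g(S) = S
g(-12)*(262 + 163) = -12*(262 + 163) = -12*425 = -5100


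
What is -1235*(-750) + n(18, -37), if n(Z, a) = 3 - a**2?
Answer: 924884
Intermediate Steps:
-1235*(-750) + n(18, -37) = -1235*(-750) + (3 - 1*(-37)**2) = 926250 + (3 - 1*1369) = 926250 + (3 - 1369) = 926250 - 1366 = 924884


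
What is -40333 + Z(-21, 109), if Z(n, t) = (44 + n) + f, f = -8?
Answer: -40318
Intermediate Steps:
Z(n, t) = 36 + n (Z(n, t) = (44 + n) - 8 = 36 + n)
-40333 + Z(-21, 109) = -40333 + (36 - 21) = -40333 + 15 = -40318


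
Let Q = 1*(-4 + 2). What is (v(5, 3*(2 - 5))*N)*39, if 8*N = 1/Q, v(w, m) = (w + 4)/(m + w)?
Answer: 351/64 ≈ 5.4844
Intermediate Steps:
Q = -2 (Q = 1*(-2) = -2)
v(w, m) = (4 + w)/(m + w)
N = -1/16 (N = (⅛)/(-2) = (⅛)*(-½) = -1/16 ≈ -0.062500)
(v(5, 3*(2 - 5))*N)*39 = (((4 + 5)/(3*(2 - 5) + 5))*(-1/16))*39 = ((9/(3*(-3) + 5))*(-1/16))*39 = ((9/(-9 + 5))*(-1/16))*39 = ((9/(-4))*(-1/16))*39 = (-¼*9*(-1/16))*39 = -9/4*(-1/16)*39 = (9/64)*39 = 351/64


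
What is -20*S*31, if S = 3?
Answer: -1860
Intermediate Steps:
-20*S*31 = -20*3*31 = -60*31 = -1860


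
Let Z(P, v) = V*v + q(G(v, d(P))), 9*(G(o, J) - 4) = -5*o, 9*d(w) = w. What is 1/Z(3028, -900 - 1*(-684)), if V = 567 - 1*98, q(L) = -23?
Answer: -1/101327 ≈ -9.8690e-6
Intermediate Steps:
d(w) = w/9
G(o, J) = 4 - 5*o/9 (G(o, J) = 4 + (-5*o)/9 = 4 - 5*o/9)
V = 469 (V = 567 - 98 = 469)
Z(P, v) = -23 + 469*v (Z(P, v) = 469*v - 23 = -23 + 469*v)
1/Z(3028, -900 - 1*(-684)) = 1/(-23 + 469*(-900 - 1*(-684))) = 1/(-23 + 469*(-900 + 684)) = 1/(-23 + 469*(-216)) = 1/(-23 - 101304) = 1/(-101327) = -1/101327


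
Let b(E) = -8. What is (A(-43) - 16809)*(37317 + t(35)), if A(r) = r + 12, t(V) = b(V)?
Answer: -628283560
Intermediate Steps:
t(V) = -8
A(r) = 12 + r
(A(-43) - 16809)*(37317 + t(35)) = ((12 - 43) - 16809)*(37317 - 8) = (-31 - 16809)*37309 = -16840*37309 = -628283560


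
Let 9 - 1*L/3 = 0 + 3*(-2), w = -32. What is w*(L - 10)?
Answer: -1120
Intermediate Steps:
L = 45 (L = 27 - 3*(0 + 3*(-2)) = 27 - 3*(0 - 6) = 27 - 3*(-6) = 27 + 18 = 45)
w*(L - 10) = -32*(45 - 10) = -32*35 = -1120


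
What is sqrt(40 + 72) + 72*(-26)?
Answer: -1872 + 4*sqrt(7) ≈ -1861.4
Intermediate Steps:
sqrt(40 + 72) + 72*(-26) = sqrt(112) - 1872 = 4*sqrt(7) - 1872 = -1872 + 4*sqrt(7)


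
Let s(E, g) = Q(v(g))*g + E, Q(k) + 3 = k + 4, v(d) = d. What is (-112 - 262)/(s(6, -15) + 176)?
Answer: -187/196 ≈ -0.95408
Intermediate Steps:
Q(k) = 1 + k (Q(k) = -3 + (k + 4) = -3 + (4 + k) = 1 + k)
s(E, g) = E + g*(1 + g) (s(E, g) = (1 + g)*g + E = g*(1 + g) + E = E + g*(1 + g))
(-112 - 262)/(s(6, -15) + 176) = (-112 - 262)/((6 - 15*(1 - 15)) + 176) = -374/((6 - 15*(-14)) + 176) = -374/((6 + 210) + 176) = -374/(216 + 176) = -374/392 = -374*1/392 = -187/196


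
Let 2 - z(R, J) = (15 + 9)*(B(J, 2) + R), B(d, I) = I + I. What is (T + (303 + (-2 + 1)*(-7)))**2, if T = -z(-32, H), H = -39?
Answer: 132496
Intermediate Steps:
B(d, I) = 2*I
z(R, J) = -94 - 24*R (z(R, J) = 2 - (15 + 9)*(2*2 + R) = 2 - 24*(4 + R) = 2 - (96 + 24*R) = 2 + (-96 - 24*R) = -94 - 24*R)
T = -674 (T = -(-94 - 24*(-32)) = -(-94 + 768) = -1*674 = -674)
(T + (303 + (-2 + 1)*(-7)))**2 = (-674 + (303 + (-2 + 1)*(-7)))**2 = (-674 + (303 - 1*(-7)))**2 = (-674 + (303 + 7))**2 = (-674 + 310)**2 = (-364)**2 = 132496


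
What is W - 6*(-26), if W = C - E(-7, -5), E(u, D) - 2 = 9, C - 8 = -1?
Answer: 152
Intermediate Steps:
C = 7 (C = 8 - 1 = 7)
E(u, D) = 11 (E(u, D) = 2 + 9 = 11)
W = -4 (W = 7 - 1*11 = 7 - 11 = -4)
W - 6*(-26) = -4 - 6*(-26) = -4 + 156 = 152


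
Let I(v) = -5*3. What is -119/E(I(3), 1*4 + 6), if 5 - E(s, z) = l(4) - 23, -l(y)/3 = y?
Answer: -119/40 ≈ -2.9750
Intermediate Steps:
I(v) = -15
l(y) = -3*y
E(s, z) = 40 (E(s, z) = 5 - (-3*4 - 23) = 5 - (-12 - 23) = 5 - 1*(-35) = 5 + 35 = 40)
-119/E(I(3), 1*4 + 6) = -119/40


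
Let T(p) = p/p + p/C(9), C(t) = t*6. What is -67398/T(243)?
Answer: -134796/11 ≈ -12254.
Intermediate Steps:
C(t) = 6*t
T(p) = 1 + p/54 (T(p) = p/p + p/((6*9)) = 1 + p/54)
-67398/T(243) = -67398/(1 + (1/54)*243) = -67398/(1 + 9/2) = -67398/11/2 = -67398*2/11 = -134796/11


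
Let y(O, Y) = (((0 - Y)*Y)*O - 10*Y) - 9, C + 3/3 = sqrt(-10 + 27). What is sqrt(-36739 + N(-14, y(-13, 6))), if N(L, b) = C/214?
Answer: sqrt(-1682499458 + 214*sqrt(17))/214 ≈ 191.67*I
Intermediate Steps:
C = -1 + sqrt(17) (C = -1 + sqrt(-10 + 27) = -1 + sqrt(17) ≈ 3.1231)
y(O, Y) = -9 - 10*Y - O*Y**2 (y(O, Y) = (((-Y)*Y)*O - 10*Y) - 9 = ((-Y**2)*O - 10*Y) - 9 = (-O*Y**2 - 10*Y) - 9 = (-10*Y - O*Y**2) - 9 = -9 - 10*Y - O*Y**2)
N(L, b) = -1/214 + sqrt(17)/214 (N(L, b) = (-1 + sqrt(17))/214 = (-1 + sqrt(17))*(1/214) = -1/214 + sqrt(17)/214)
sqrt(-36739 + N(-14, y(-13, 6))) = sqrt(-36739 + (-1/214 + sqrt(17)/214)) = sqrt(-7862147/214 + sqrt(17)/214)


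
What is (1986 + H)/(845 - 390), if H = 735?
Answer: 2721/455 ≈ 5.9802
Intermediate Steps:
(1986 + H)/(845 - 390) = (1986 + 735)/(845 - 390) = 2721/455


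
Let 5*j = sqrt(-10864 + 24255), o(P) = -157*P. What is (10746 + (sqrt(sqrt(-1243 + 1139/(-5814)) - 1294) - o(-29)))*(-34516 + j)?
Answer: -(172580 - sqrt(13391))*(706002 + sqrt(-16816824 + 798*I*sqrt(329726)))/570 ≈ -2.1363e+8 - 1.2409e+6*I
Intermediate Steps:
j = sqrt(13391)/5 (j = sqrt(-10864 + 24255)/5 = sqrt(13391)/5 ≈ 23.144)
(10746 + (sqrt(sqrt(-1243 + 1139/(-5814)) - 1294) - o(-29)))*(-34516 + j) = (10746 + (sqrt(sqrt(-1243 + 1139/(-5814)) - 1294) - (-157)*(-29)))*(-34516 + sqrt(13391)/5) = (10746 + (sqrt(sqrt(-1243 + 1139*(-1/5814)) - 1294) - 1*4553))*(-34516 + sqrt(13391)/5) = (10746 + (sqrt(sqrt(-1243 - 67/342) - 1294) - 4553))*(-34516 + sqrt(13391)/5) = (10746 + (sqrt(sqrt(-425173/342) - 1294) - 4553))*(-34516 + sqrt(13391)/5) = (10746 + (sqrt(7*I*sqrt(329726)/114 - 1294) - 4553))*(-34516 + sqrt(13391)/5) = (10746 + (sqrt(-1294 + 7*I*sqrt(329726)/114) - 4553))*(-34516 + sqrt(13391)/5) = (10746 + (-4553 + sqrt(-1294 + 7*I*sqrt(329726)/114)))*(-34516 + sqrt(13391)/5) = (6193 + sqrt(-1294 + 7*I*sqrt(329726)/114))*(-34516 + sqrt(13391)/5) = (-34516 + sqrt(13391)/5)*(6193 + sqrt(-1294 + 7*I*sqrt(329726)/114))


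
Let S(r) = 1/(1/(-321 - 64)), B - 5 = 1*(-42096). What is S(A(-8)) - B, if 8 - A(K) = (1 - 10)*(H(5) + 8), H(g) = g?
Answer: 41706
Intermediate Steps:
B = -42091 (B = 5 + 1*(-42096) = 5 - 42096 = -42091)
A(K) = 125 (A(K) = 8 - (1 - 10)*(5 + 8) = 8 - (-9)*13 = 8 - 1*(-117) = 8 + 117 = 125)
S(r) = -385 (S(r) = 1/(1/(-385)) = 1/(-1/385) = -385)
S(A(-8)) - B = -385 - 1*(-42091) = -385 + 42091 = 41706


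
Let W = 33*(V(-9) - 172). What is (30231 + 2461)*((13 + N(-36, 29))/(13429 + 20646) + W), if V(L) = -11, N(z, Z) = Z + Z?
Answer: -6727322294968/34075 ≈ -1.9743e+8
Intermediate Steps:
N(z, Z) = 2*Z
W = -6039 (W = 33*(-11 - 172) = 33*(-183) = -6039)
(30231 + 2461)*((13 + N(-36, 29))/(13429 + 20646) + W) = (30231 + 2461)*((13 + 2*29)/(13429 + 20646) - 6039) = 32692*((13 + 58)/34075 - 6039) = 32692*(71*(1/34075) - 6039) = 32692*(71/34075 - 6039) = 32692*(-205778854/34075) = -6727322294968/34075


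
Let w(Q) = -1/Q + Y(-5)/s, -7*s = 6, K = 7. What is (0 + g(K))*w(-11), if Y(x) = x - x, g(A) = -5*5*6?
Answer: -150/11 ≈ -13.636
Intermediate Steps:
g(A) = -150 (g(A) = -25*6 = -150)
Y(x) = 0
s = -6/7 (s = -⅐*6 = -6/7 ≈ -0.85714)
w(Q) = -1/Q (w(Q) = -1/Q + 0/(-6/7) = -1/Q + 0*(-7/6) = -1/Q + 0 = -1/Q)
(0 + g(K))*w(-11) = (0 - 150)*(-1/(-11)) = -(-150)*(-1)/11 = -150*1/11 = -150/11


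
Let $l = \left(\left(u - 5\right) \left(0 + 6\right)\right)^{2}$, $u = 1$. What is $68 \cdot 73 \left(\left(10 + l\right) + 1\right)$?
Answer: $2913868$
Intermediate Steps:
$l = 576$ ($l = \left(\left(1 - 5\right) \left(0 + 6\right)\right)^{2} = \left(\left(-4\right) 6\right)^{2} = \left(-24\right)^{2} = 576$)
$68 \cdot 73 \left(\left(10 + l\right) + 1\right) = 68 \cdot 73 \left(\left(10 + 576\right) + 1\right) = 4964 \left(586 + 1\right) = 4964 \cdot 587 = 2913868$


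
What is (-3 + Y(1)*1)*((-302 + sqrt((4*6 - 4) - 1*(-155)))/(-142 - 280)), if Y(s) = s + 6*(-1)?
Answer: -1208/211 + 20*sqrt(7)/211 ≈ -5.4743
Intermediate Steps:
Y(s) = -6 + s (Y(s) = s - 6 = -6 + s)
(-3 + Y(1)*1)*((-302 + sqrt((4*6 - 4) - 1*(-155)))/(-142 - 280)) = (-3 + (-6 + 1)*1)*((-302 + sqrt((4*6 - 4) - 1*(-155)))/(-142 - 280)) = (-3 - 5*1)*((-302 + sqrt((24 - 4) + 155))/(-422)) = (-3 - 5)*((-302 + sqrt(20 + 155))*(-1/422)) = -8*(-302 + sqrt(175))*(-1)/422 = -8*(-302 + 5*sqrt(7))*(-1)/422 = -8*(151/211 - 5*sqrt(7)/422) = -1208/211 + 20*sqrt(7)/211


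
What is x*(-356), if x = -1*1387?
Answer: 493772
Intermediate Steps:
x = -1387
x*(-356) = -1387*(-356) = 493772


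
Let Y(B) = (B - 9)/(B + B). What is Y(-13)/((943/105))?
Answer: 1155/12259 ≈ 0.094216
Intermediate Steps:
Y(B) = (-9 + B)/(2*B) (Y(B) = (-9 + B)/((2*B)) = (-9 + B)*(1/(2*B)) = (-9 + B)/(2*B))
Y(-13)/((943/105)) = ((½)*(-9 - 13)/(-13))/((943/105)) = ((½)*(-1/13)*(-22))/((943*(1/105))) = 11/(13*(943/105)) = (11/13)*(105/943) = 1155/12259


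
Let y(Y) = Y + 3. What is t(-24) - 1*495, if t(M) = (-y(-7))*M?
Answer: -591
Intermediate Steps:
y(Y) = 3 + Y
t(M) = 4*M (t(M) = (-(3 - 7))*M = (-1*(-4))*M = 4*M)
t(-24) - 1*495 = 4*(-24) - 1*495 = -96 - 495 = -591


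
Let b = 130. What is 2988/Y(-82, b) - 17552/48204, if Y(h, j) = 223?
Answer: 35029864/2687373 ≈ 13.035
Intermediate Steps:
2988/Y(-82, b) - 17552/48204 = 2988/223 - 17552/48204 = 2988*(1/223) - 17552*1/48204 = 2988/223 - 4388/12051 = 35029864/2687373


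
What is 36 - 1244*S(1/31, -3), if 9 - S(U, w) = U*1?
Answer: -344716/31 ≈ -11120.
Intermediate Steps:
S(U, w) = 9 - U
36 - 1244*S(1/31, -3) = 36 - 1244*(9 - 1/31) = 36 - 1244*278/31 = 36 - 345832/31 = -344716/31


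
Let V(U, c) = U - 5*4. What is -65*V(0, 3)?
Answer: 1300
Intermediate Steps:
V(U, c) = -20 + U (V(U, c) = U - 20 = -20 + U)
-65*V(0, 3) = -65*(-20 + 0) = -65*(-20) = 1300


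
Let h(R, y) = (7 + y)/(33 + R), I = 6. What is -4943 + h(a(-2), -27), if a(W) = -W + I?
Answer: -202683/41 ≈ -4943.5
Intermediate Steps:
a(W) = 6 - W (a(W) = -W + 6 = 6 - W)
h(R, y) = (7 + y)/(33 + R)
-4943 + h(a(-2), -27) = -4943 + (7 - 27)/(33 + (6 - 1*(-2))) = -4943 - 20/(33 + (6 + 2)) = -4943 - 20/(33 + 8) = -4943 - 20/41 = -202683/41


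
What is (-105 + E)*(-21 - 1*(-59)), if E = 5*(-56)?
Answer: -14630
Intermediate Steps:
E = -280
(-105 + E)*(-21 - 1*(-59)) = (-105 - 280)*(-21 - 1*(-59)) = -385*(-21 + 59) = -385*38 = -14630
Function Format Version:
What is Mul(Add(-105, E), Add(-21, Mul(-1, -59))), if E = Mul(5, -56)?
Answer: -14630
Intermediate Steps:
E = -280
Mul(Add(-105, E), Add(-21, Mul(-1, -59))) = Mul(Add(-105, -280), Add(-21, Mul(-1, -59))) = Mul(-385, Add(-21, 59)) = Mul(-385, 38) = -14630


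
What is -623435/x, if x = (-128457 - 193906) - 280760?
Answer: 623435/603123 ≈ 1.0337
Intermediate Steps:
x = -603123 (x = -322363 - 280760 = -603123)
-623435/x = -623435/(-603123) = -623435*(-1/603123) = 623435/603123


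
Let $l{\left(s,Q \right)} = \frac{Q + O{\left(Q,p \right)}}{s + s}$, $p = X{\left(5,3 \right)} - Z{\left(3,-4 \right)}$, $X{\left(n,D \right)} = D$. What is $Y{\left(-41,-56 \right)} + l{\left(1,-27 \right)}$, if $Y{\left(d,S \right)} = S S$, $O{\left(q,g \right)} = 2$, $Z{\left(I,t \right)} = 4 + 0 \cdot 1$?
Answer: $\frac{6247}{2} \approx 3123.5$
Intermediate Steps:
$Z{\left(I,t \right)} = 4$ ($Z{\left(I,t \right)} = 4 + 0 = 4$)
$p = -1$ ($p = 3 - 4 = -1$)
$l{\left(s,Q \right)} = \frac{2 + Q}{2 s}$ ($l{\left(s,Q \right)} = \frac{Q + 2}{s + s} = \frac{2 + Q}{2 s}$)
$Y{\left(d,S \right)} = S^{2}$
$Y{\left(-41,-56 \right)} + l{\left(1,-27 \right)} = \left(-56\right)^{2} + \frac{2 - 27}{2 \cdot 1} = 3136 + \frac{1}{2} \cdot 1 \left(-25\right) = 3136 - \frac{25}{2} = \frac{6247}{2}$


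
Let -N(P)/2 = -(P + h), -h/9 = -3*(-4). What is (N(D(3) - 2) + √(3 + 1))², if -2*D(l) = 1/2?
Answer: 190969/4 ≈ 47742.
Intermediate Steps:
h = -108 (h = -(-27)*(-4) = -9*12 = -108)
D(l) = -¼ (D(l) = -½/2 = -½*½ = -¼)
N(P) = -216 + 2*P (N(P) = -(-2)*(P - 108) = -(-2)*(-108 + P) = -2*(108 - P) = -216 + 2*P)
(N(D(3) - 2) + √(3 + 1))² = ((-216 + 2*(-¼ - 2)) + √(3 + 1))² = ((-216 + 2*(-9/4)) + √4)² = ((-216 - 9/2) + 2)² = (-441/2 + 2)² = (-437/2)² = 190969/4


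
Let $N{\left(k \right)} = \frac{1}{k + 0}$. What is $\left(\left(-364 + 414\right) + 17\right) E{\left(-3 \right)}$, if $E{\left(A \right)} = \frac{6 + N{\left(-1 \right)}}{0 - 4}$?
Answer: $- \frac{335}{4} \approx -83.75$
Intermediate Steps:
$N{\left(k \right)} = \frac{1}{k}$
$E{\left(A \right)} = - \frac{5}{4}$ ($E{\left(A \right)} = \frac{6 + \frac{1}{-1}}{0 - 4} = \frac{6 - 1}{-4} = 5 \left(- \frac{1}{4}\right) = - \frac{5}{4}$)
$\left(\left(-364 + 414\right) + 17\right) E{\left(-3 \right)} = \left(\left(-364 + 414\right) + 17\right) \left(- \frac{5}{4}\right) = \left(50 + 17\right) \left(- \frac{5}{4}\right) = 67 \left(- \frac{5}{4}\right) = - \frac{335}{4}$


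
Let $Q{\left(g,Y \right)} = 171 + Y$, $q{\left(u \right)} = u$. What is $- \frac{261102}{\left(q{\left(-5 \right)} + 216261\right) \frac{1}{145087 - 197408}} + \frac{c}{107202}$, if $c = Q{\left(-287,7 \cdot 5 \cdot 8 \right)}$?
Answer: $\frac{366124810427335}{5795768928} \approx 63171.0$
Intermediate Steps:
$c = 451$ ($c = 171 + 7 \cdot 5 \cdot 8 = 171 + 35 \cdot 8 = 171 + 280 = 451$)
$- \frac{261102}{\left(q{\left(-5 \right)} + 216261\right) \frac{1}{145087 - 197408}} + \frac{c}{107202} = - \frac{261102}{\left(-5 + 216261\right) \frac{1}{145087 - 197408}} + \frac{451}{107202} = - \frac{261102}{216256 \frac{1}{-52321}} + 451 \cdot \frac{1}{107202} = - \frac{261102}{216256 \left(- \frac{1}{52321}\right)} + \frac{451}{107202} = - \frac{261102}{- \frac{216256}{52321}} + \frac{451}{107202} = \left(-261102\right) \left(- \frac{52321}{216256}\right) + \frac{451}{107202} = \frac{6830558871}{108128} + \frac{451}{107202} = \frac{366124810427335}{5795768928}$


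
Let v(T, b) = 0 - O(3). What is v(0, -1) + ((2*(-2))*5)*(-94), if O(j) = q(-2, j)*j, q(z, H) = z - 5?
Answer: 1901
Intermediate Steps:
q(z, H) = -5 + z
O(j) = -7*j (O(j) = (-5 - 2)*j = -7*j)
v(T, b) = 21 (v(T, b) = 0 - (-7)*3 = 0 - 1*(-21) = 0 + 21 = 21)
v(0, -1) + ((2*(-2))*5)*(-94) = 21 + ((2*(-2))*5)*(-94) = 21 - 4*5*(-94) = 21 - 20*(-94) = 21 + 1880 = 1901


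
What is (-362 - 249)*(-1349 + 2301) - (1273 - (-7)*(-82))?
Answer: -582371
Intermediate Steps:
(-362 - 249)*(-1349 + 2301) - (1273 - (-7)*(-82)) = -611*952 - (1273 - 1*574) = -581672 - (1273 - 574) = -581672 - 1*699 = -581672 - 699 = -582371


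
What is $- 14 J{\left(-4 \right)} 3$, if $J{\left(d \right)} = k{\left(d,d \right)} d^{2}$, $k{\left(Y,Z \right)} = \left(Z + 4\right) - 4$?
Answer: $2688$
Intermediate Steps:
$k{\left(Y,Z \right)} = Z$ ($k{\left(Y,Z \right)} = \left(4 + Z\right) - 4 = Z$)
$J{\left(d \right)} = d^{3}$ ($J{\left(d \right)} = d d^{2} = d^{3}$)
$- 14 J{\left(-4 \right)} 3 = - 14 \left(-4\right)^{3} \cdot 3 = \left(-14\right) \left(-64\right) 3 = 896 \cdot 3 = 2688$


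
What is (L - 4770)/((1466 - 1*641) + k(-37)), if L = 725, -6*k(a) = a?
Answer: -24270/4987 ≈ -4.8667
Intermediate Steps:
k(a) = -a/6
(L - 4770)/((1466 - 1*641) + k(-37)) = (725 - 4770)/((1466 - 1*641) - 1/6*(-37)) = -4045/((1466 - 641) + 37/6) = -4045/(825 + 37/6) = -4045/4987/6 = -4045*6/4987 = -24270/4987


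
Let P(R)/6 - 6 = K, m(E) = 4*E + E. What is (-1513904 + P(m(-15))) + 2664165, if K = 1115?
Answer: 1156987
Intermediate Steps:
m(E) = 5*E
P(R) = 6726 (P(R) = 36 + 6*1115 = 36 + 6690 = 6726)
(-1513904 + P(m(-15))) + 2664165 = (-1513904 + 6726) + 2664165 = -1507178 + 2664165 = 1156987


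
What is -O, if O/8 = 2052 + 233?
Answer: -18280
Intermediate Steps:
O = 18280 (O = 8*(2052 + 233) = 8*2285 = 18280)
-O = -1*18280 = -18280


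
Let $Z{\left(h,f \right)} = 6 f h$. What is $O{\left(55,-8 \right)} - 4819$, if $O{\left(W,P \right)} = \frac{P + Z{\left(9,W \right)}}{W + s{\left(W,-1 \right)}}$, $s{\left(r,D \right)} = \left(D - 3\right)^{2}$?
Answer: $- \frac{339187}{71} \approx -4777.3$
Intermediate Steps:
$s{\left(r,D \right)} = \left(-3 + D\right)^{2}$
$Z{\left(h,f \right)} = 6 f h$
$O{\left(W,P \right)} = \frac{P + 54 W}{16 + W}$ ($O{\left(W,P \right)} = \frac{P + 6 W 9}{W + \left(-3 - 1\right)^{2}} = \frac{P + 54 W}{W + \left(-4\right)^{2}} = \frac{P + 54 W}{W + 16} = \frac{P + 54 W}{16 + W}$)
$O{\left(55,-8 \right)} - 4819 = \frac{-8 + 54 \cdot 55}{16 + 55} - 4819 = \frac{-8 + 2970}{71} - 4819 = \frac{1}{71} \cdot 2962 - 4819 = \frac{2962}{71} - 4819 = - \frac{339187}{71}$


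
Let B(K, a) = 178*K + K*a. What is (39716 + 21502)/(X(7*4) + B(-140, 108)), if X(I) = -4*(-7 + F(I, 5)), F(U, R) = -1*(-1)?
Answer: -30609/20008 ≈ -1.5298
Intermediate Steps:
F(U, R) = 1
X(I) = 24 (X(I) = -4*(-7 + 1) = -4*(-6) = 24)
(39716 + 21502)/(X(7*4) + B(-140, 108)) = (39716 + 21502)/(24 - 140*(178 + 108)) = 61218/(24 - 140*286) = 61218/(24 - 40040) = 61218/(-40016) = 61218*(-1/40016) = -30609/20008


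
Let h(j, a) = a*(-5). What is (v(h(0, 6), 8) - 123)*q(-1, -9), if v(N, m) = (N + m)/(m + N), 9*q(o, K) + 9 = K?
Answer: 244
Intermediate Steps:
h(j, a) = -5*a
q(o, K) = -1 + K/9
v(N, m) = 1 (v(N, m) = (N + m)/(N + m) = 1)
(v(h(0, 6), 8) - 123)*q(-1, -9) = (1 - 123)*(-1 + (⅑)*(-9)) = -122*(-1 - 1) = -122*(-2) = 244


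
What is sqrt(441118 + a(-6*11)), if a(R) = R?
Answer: 2*sqrt(110263) ≈ 664.12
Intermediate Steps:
sqrt(441118 + a(-6*11)) = sqrt(441118 - 6*11) = sqrt(441118 - 66) = sqrt(441052) = 2*sqrt(110263)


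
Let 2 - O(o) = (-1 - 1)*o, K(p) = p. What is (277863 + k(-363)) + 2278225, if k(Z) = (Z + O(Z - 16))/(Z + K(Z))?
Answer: 618573669/242 ≈ 2.5561e+6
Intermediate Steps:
O(o) = 2 + 2*o (O(o) = 2 - (-1 - 1)*o = 2 - (-2)*o = 2 + 2*o)
k(Z) = (-30 + 3*Z)/(2*Z) (k(Z) = (Z + (2 + 2*(Z - 16)))/(Z + Z) = (Z + (2 + 2*(-16 + Z)))/((2*Z)) = (Z + (2 + (-32 + 2*Z)))*(1/(2*Z)) = (Z + (-30 + 2*Z))*(1/(2*Z)) = (-30 + 3*Z)*(1/(2*Z)) = (-30 + 3*Z)/(2*Z))
(277863 + k(-363)) + 2278225 = (277863 + (3/2 - 15/(-363))) + 2278225 = (277863 + (3/2 - 15*(-1/363))) + 2278225 = (277863 + (3/2 + 5/121)) + 2278225 = (277863 + 373/242) + 2278225 = 67243219/242 + 2278225 = 618573669/242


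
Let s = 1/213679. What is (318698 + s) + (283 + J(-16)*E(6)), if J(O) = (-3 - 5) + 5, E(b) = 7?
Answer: 68155053841/213679 ≈ 3.1896e+5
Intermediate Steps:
s = 1/213679 ≈ 4.6799e-6
J(O) = -3 (J(O) = -8 + 5 = -3)
(318698 + s) + (283 + J(-16)*E(6)) = (318698 + 1/213679) + (283 - 3*7) = 68099069943/213679 + (283 - 21) = 68099069943/213679 + 262 = 68155053841/213679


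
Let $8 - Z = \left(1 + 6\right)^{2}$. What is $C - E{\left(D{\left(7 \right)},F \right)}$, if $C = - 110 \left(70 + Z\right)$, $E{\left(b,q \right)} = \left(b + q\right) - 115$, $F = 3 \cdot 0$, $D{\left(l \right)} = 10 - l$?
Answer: $-3078$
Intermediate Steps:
$F = 0$
$E{\left(b,q \right)} = -115 + b + q$
$Z = -41$ ($Z = 8 - \left(1 + 6\right)^{2} = 8 - 7^{2} = 8 - 49 = -41$)
$C = -3190$ ($C = - 110 \left(70 - 41\right) = \left(-110\right) 29 = -3190$)
$C - E{\left(D{\left(7 \right)},F \right)} = -3190 - \left(-115 + \left(10 - 7\right) + 0\right) = -3190 - \left(-115 + 3 + 0\right) = -3190 - -112 = -3190 + 112 = -3078$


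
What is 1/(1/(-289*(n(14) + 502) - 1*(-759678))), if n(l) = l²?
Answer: 557956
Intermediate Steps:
1/(1/(-289*(n(14) + 502) - 1*(-759678))) = 1/(1/(-289*(14² + 502) - 1*(-759678))) = 1/(1/(-289*(196 + 502) + 759678)) = 1/(1/(-289*698 + 759678)) = 1/(1/(-201722 + 759678)) = 1/(1/557956) = 557956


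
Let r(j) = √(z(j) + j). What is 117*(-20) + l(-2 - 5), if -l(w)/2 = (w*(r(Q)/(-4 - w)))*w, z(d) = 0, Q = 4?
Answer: -7216/3 ≈ -2405.3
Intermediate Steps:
r(j) = √j (r(j) = √(0 + j) = √j)
l(w) = -4*w²/(-4 - w) (l(w) = -2*w*(√4/(-4 - w))*w = -2*w*(2/(-4 - w))*w = -2*2*w/(-4 - w)*w = -4*w²/(-4 - w))
117*(-20) + l(-2 - 5) = 117*(-20) + 4*(-2 - 5)²/(4 + (-2 - 5)) = -2340 + 4*(-7)²/(4 - 7) = -2340 + 4*49/(-3) = -2340 + 4*49*(-⅓) = -2340 - 196/3 = -7216/3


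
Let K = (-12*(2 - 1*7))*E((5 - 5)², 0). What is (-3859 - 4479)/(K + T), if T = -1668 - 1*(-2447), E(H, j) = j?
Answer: -8338/779 ≈ -10.703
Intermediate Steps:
K = 0 (K = -12*(2 - 1*7)*0 = -12*(2 - 7)*0 = -12*(-5)*0 = 60*0 = 0)
T = 779 (T = -1668 + 2447 = 779)
(-3859 - 4479)/(K + T) = (-3859 - 4479)/(0 + 779) = -8338/779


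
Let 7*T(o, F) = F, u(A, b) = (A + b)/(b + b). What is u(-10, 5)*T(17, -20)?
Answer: 10/7 ≈ 1.4286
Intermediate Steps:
u(A, b) = (A + b)/(2*b) (u(A, b) = (A + b)/((2*b)) = (A + b)*(1/(2*b)) = (A + b)/(2*b))
T(o, F) = F/7
u(-10, 5)*T(17, -20) = ((½)*(-10 + 5)/5)*((⅐)*(-20)) = ((½)*(⅕)*(-5))*(-20/7) = -½*(-20/7) = 10/7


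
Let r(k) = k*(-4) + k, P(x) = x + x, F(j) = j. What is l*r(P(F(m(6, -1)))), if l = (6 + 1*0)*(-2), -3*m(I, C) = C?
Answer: 24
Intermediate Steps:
m(I, C) = -C/3
P(x) = 2*x
l = -12 (l = (6 + 0)*(-2) = 6*(-2) = -12)
r(k) = -3*k (r(k) = -4*k + k = -3*k)
l*r(P(F(m(6, -1)))) = -(-36)*2*(-⅓*(-1)) = -(-36)*2*(⅓) = -(-36)*2/3 = -12*(-2) = 24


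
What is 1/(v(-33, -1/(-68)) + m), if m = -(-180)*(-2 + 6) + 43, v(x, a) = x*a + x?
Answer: 68/49607 ≈ 0.0013708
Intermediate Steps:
v(x, a) = x + a*x (v(x, a) = a*x + x = x + a*x)
m = 763 (m = -(-180)*4 + 43 = -36*(-20) + 43 = 720 + 43 = 763)
1/(v(-33, -1/(-68)) + m) = 1/(-33*(1 - 1/(-68)) + 763) = 1/(-33*(1 - 1*(-1/68)) + 763) = 1/(-33*(1 + 1/68) + 763) = 1/(-33*69/68 + 763) = 1/(-2277/68 + 763) = 1/(49607/68) = 68/49607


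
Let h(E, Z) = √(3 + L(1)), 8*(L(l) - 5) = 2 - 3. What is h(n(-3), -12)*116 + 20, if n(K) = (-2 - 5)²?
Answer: 20 + 87*√14 ≈ 345.52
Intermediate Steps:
n(K) = 49 (n(K) = (-7)² = 49)
L(l) = 39/8 (L(l) = 5 + (2 - 3)/8 = 5 + (⅛)*(-1) = 5 - ⅛ = 39/8)
h(E, Z) = 3*√14/4 (h(E, Z) = √(3 + 39/8) = √(63/8) = 3*√14/4)
h(n(-3), -12)*116 + 20 = (3*√14/4)*116 + 20 = 87*√14 + 20 = 20 + 87*√14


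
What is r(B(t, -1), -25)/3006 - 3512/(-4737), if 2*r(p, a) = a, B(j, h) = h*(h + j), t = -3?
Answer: 6998573/9492948 ≈ 0.73724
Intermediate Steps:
r(p, a) = a/2
r(B(t, -1), -25)/3006 - 3512/(-4737) = ((1/2)*(-25))/3006 - 3512/(-4737) = -25/2*1/3006 - 3512*(-1/4737) = -25/6012 + 3512/4737 = 6998573/9492948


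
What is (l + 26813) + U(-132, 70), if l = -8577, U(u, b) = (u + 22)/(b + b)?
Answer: 255293/14 ≈ 18235.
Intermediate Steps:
U(u, b) = (22 + u)/(2*b) (U(u, b) = (22 + u)/((2*b)) = (22 + u)*(1/(2*b)) = (22 + u)/(2*b))
(l + 26813) + U(-132, 70) = (-8577 + 26813) + (½)*(22 - 132)/70 = 18236 + (½)*(1/70)*(-110) = 18236 - 11/14 = 255293/14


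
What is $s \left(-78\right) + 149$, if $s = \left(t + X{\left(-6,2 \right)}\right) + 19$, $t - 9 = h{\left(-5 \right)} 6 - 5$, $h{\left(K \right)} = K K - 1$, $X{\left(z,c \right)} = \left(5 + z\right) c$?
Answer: $-12721$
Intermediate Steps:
$X{\left(z,c \right)} = c \left(5 + z\right)$
$h{\left(K \right)} = -1 + K^{2}$ ($h{\left(K \right)} = K^{2} - 1 = -1 + K^{2}$)
$t = 148$ ($t = 9 - \left(5 - \left(-1 + \left(-5\right)^{2}\right) 6\right) = 9 - \left(5 - \left(-1 + 25\right) 6\right) = 9 + \left(24 \cdot 6 - 5\right) = 9 + \left(144 - 5\right) = 9 + 139 = 148$)
$s = 165$ ($s = \left(148 + 2 \left(5 - 6\right)\right) + 19 = \left(148 + 2 \left(-1\right)\right) + 19 = \left(148 - 2\right) + 19 = 146 + 19 = 165$)
$s \left(-78\right) + 149 = 165 \left(-78\right) + 149 = -12870 + 149 = -12721$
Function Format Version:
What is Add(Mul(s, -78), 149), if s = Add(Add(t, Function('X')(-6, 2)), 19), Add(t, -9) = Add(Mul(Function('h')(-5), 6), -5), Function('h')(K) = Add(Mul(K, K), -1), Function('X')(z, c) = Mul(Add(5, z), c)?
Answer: -12721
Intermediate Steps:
Function('X')(z, c) = Mul(c, Add(5, z))
Function('h')(K) = Add(-1, Pow(K, 2)) (Function('h')(K) = Add(Pow(K, 2), -1) = Add(-1, Pow(K, 2)))
t = 148 (t = Add(9, Add(Mul(Add(-1, Pow(-5, 2)), 6), -5)) = Add(9, Add(Mul(Add(-1, 25), 6), -5)) = Add(9, Add(Mul(24, 6), -5)) = Add(9, Add(144, -5)) = Add(9, 139) = 148)
s = 165 (s = Add(Add(148, Mul(2, Add(5, -6))), 19) = Add(Add(148, Mul(2, -1)), 19) = Add(Add(148, -2), 19) = Add(146, 19) = 165)
Add(Mul(s, -78), 149) = Add(Mul(165, -78), 149) = Add(-12870, 149) = -12721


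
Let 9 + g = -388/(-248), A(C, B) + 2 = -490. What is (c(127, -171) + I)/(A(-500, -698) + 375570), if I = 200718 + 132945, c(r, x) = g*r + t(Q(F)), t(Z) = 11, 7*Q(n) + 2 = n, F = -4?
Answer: 20629241/23254836 ≈ 0.88709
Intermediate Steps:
Q(n) = -2/7 + n/7
A(C, B) = -492 (A(C, B) = -2 - 490 = -492)
g = -461/62 (g = -9 - 388/(-248) = -9 - 388*(-1/248) = -9 + 97/62 = -461/62 ≈ -7.4355)
c(r, x) = 11 - 461*r/62 (c(r, x) = -461*r/62 + 11 = 11 - 461*r/62)
I = 333663
(c(127, -171) + I)/(A(-500, -698) + 375570) = ((11 - 461/62*127) + 333663)/(-492 + 375570) = ((11 - 58547/62) + 333663)/375078 = (-57865/62 + 333663)*(1/375078) = (20629241/62)*(1/375078) = 20629241/23254836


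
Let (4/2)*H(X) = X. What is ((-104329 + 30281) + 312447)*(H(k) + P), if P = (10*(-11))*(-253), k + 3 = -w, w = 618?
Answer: 13121242561/2 ≈ 6.5606e+9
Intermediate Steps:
k = -621 (k = -3 - 1*618 = -3 - 618 = -621)
H(X) = X/2
P = 27830 (P = -110*(-253) = 27830)
((-104329 + 30281) + 312447)*(H(k) + P) = ((-104329 + 30281) + 312447)*((½)*(-621) + 27830) = (-74048 + 312447)*(-621/2 + 27830) = 238399*(55039/2) = 13121242561/2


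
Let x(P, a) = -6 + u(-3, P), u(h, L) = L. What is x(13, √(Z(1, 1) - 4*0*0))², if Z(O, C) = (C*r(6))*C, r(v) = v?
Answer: 49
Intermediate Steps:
Z(O, C) = 6*C² (Z(O, C) = (C*6)*C = (6*C)*C = 6*C²)
x(P, a) = -6 + P
x(13, √(Z(1, 1) - 4*0*0))² = (-6 + 13)² = 7² = 49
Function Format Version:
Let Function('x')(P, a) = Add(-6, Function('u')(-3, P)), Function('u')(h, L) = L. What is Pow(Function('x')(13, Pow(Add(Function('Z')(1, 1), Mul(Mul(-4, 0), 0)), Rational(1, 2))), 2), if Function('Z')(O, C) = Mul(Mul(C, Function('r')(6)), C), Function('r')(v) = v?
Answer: 49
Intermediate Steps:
Function('Z')(O, C) = Mul(6, Pow(C, 2)) (Function('Z')(O, C) = Mul(Mul(C, 6), C) = Mul(Mul(6, C), C) = Mul(6, Pow(C, 2)))
Function('x')(P, a) = Add(-6, P)
Pow(Function('x')(13, Pow(Add(Function('Z')(1, 1), Mul(Mul(-4, 0), 0)), Rational(1, 2))), 2) = Pow(Add(-6, 13), 2) = Pow(7, 2) = 49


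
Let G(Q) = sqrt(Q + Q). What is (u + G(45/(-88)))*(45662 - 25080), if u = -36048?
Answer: -741939936 + 30873*I*sqrt(55)/11 ≈ -7.4194e+8 + 20815.0*I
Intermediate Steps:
G(Q) = sqrt(2)*sqrt(Q) (G(Q) = sqrt(2*Q) = sqrt(2)*sqrt(Q))
(u + G(45/(-88)))*(45662 - 25080) = (-36048 + sqrt(2)*sqrt(45/(-88)))*(45662 - 25080) = (-36048 + sqrt(2)*sqrt(45*(-1/88)))*20582 = (-36048 + sqrt(2)*sqrt(-45/88))*20582 = (-36048 + sqrt(2)*(3*I*sqrt(110)/44))*20582 = (-36048 + 3*I*sqrt(55)/22)*20582 = -741939936 + 30873*I*sqrt(55)/11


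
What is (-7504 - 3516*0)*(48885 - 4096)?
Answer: -336096656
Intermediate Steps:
(-7504 - 3516*0)*(48885 - 4096) = (-7504 + 0)*44789 = -7504*44789 = -336096656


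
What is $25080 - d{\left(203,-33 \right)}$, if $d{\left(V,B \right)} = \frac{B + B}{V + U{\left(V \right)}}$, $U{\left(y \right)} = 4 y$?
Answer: $\frac{25456266}{1015} \approx 25080.0$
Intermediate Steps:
$d{\left(V,B \right)} = \frac{2 B}{5 V}$ ($d{\left(V,B \right)} = \frac{B + B}{V + 4 V} = \frac{2 B}{5 V}$)
$25080 - d{\left(203,-33 \right)} = 25080 - \frac{2}{5} \left(-33\right) \frac{1}{203} = 25080 - - \frac{66}{1015} = 25080 + \frac{66}{1015} = \frac{25456266}{1015}$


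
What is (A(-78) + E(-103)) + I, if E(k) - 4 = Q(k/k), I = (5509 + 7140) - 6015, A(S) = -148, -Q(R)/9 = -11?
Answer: 6589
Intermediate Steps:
Q(R) = 99 (Q(R) = -9*(-11) = 99)
I = 6634 (I = 12649 - 6015 = 6634)
E(k) = 103 (E(k) = 4 + 99 = 103)
(A(-78) + E(-103)) + I = (-148 + 103) + 6634 = -45 + 6634 = 6589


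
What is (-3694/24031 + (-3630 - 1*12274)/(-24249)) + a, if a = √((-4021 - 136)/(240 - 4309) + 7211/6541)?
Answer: 292613218/582727719 + 4*√94039436264449/26615329 ≈ 1.9596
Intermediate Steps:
a = 4*√94039436264449/26615329 (a = √(-4157/(-4069) + 7211*(1/6541)) = √(-4157*(-1/4069) + 7211/6541) = √(4157/4069 + 7211/6541) = √(56532496/26615329) = 4*√94039436264449/26615329 ≈ 1.4574)
(-3694/24031 + (-3630 - 1*12274)/(-24249)) + a = (-3694/24031 + (-3630 - 1*12274)/(-24249)) + 4*√94039436264449/26615329 = (-3694*1/24031 + (-3630 - 12274)*(-1/24249)) + 4*√94039436264449/26615329 = (-3694/24031 - 15904*(-1/24249)) + 4*√94039436264449/26615329 = (-3694/24031 + 15904/24249) + 4*√94039436264449/26615329 = 292613218/582727719 + 4*√94039436264449/26615329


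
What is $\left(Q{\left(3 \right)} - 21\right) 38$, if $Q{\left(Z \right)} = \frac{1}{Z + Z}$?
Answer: $- \frac{2375}{3} \approx -791.67$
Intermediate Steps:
$Q{\left(Z \right)} = \frac{1}{2 Z}$
$\left(Q{\left(3 \right)} - 21\right) 38 = \left(\frac{1}{2 \cdot 3} - 21\right) 38 = \left(\frac{1}{2} \cdot \frac{1}{3} - 21\right) 38 = \left(\frac{1}{6} - 21\right) 38 = \left(- \frac{125}{6}\right) 38 = - \frac{2375}{3}$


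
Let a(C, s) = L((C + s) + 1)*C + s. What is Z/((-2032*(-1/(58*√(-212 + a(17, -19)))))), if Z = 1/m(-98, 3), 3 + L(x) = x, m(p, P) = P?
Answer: 29*I*√299/3048 ≈ 0.16452*I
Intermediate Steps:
L(x) = -3 + x
a(C, s) = s + C*(-2 + C + s) (a(C, s) = (-3 + ((C + s) + 1))*C + s = (-3 + (1 + C + s))*C + s = (-2 + C + s)*C + s = C*(-2 + C + s) + s = s + C*(-2 + C + s))
Z = ⅓ (Z = 1/3 = ⅓ ≈ 0.33333)
Z/((-2032*(-1/(58*√(-212 + a(17, -19)))))) = 1/(3*((-2032*(-1/(58*√(-212 + (-19 + 17*(-2 + 17 - 19)))))))) = 1/(3*((-2032*(-1/(58*√(-212 + (-19 + 17*(-4)))))))) = 1/(3*((-2032*(-1/(58*√(-212 + (-19 - 68))))))) = 1/(3*((-2032*(-1/(58*√(-212 - 87)))))) = 1/(3*((-2032*I*√299/17342))) = 1/(3*((-1016*I*√299/8671))) = (29*I*√299/1016)/3 = 29*I*√299/3048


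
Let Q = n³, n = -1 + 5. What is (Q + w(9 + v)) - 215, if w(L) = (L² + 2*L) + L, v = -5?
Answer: -123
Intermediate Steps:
w(L) = L² + 3*L
n = 4
Q = 64 (Q = 4³ = 64)
(Q + w(9 + v)) - 215 = (64 + (9 - 5)*(3 + (9 - 5))) - 215 = (64 + 4*(3 + 4)) - 215 = (64 + 4*7) - 215 = (64 + 28) - 215 = 92 - 215 = -123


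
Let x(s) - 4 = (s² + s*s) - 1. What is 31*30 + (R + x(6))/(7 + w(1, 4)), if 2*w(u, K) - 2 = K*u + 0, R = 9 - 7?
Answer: 9377/10 ≈ 937.70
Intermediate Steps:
R = 2
w(u, K) = 1 + K*u/2 (w(u, K) = 1 + (K*u + 0)/2 = 1 + (K*u)/2 = 1 + K*u/2)
x(s) = 3 + 2*s² (x(s) = 4 + ((s² + s*s) - 1) = 4 + ((s² + s²) - 1) = 4 + (2*s² - 1) = 4 + (-1 + 2*s²) = 3 + 2*s²)
31*30 + (R + x(6))/(7 + w(1, 4)) = 31*30 + (2 + (3 + 2*6²))/(7 + (1 + (½)*4*1)) = 930 + (2 + (3 + 2*36))/(7 + (1 + 2)) = 930 + (2 + (3 + 72))/(7 + 3) = 930 + (2 + 75)/10 = 930 + 77*(⅒) = 930 + 77/10 = 9377/10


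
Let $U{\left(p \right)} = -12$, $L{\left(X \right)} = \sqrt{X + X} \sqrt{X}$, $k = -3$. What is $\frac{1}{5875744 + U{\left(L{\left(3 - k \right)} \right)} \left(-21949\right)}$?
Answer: $\frac{1}{6139132} \approx 1.6289 \cdot 10^{-7}$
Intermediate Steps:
$L{\left(X \right)} = X \sqrt{2}$ ($L{\left(X \right)} = \sqrt{2 X} \sqrt{X} = \sqrt{2} \sqrt{X} \sqrt{X} = X \sqrt{2}$)
$\frac{1}{5875744 + U{\left(L{\left(3 - k \right)} \right)} \left(-21949\right)} = \frac{1}{5875744 - -263388} = \frac{1}{5875744 + 263388} = \frac{1}{6139132}$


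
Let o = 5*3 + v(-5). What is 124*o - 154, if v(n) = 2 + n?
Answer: 1334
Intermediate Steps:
o = 12 (o = 5*3 + (2 - 5) = 15 - 3 = 12)
124*o - 154 = 124*12 - 154 = 1488 - 154 = 1334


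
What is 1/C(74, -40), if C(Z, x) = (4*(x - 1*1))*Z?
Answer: -1/12136 ≈ -8.2399e-5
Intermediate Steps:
C(Z, x) = Z*(-4 + 4*x) (C(Z, x) = (4*(x - 1))*Z = (4*(-1 + x))*Z = (-4 + 4*x)*Z = Z*(-4 + 4*x))
1/C(74, -40) = 1/(4*74*(-1 - 40)) = 1/(4*74*(-41)) = 1/(-12136) = -1/12136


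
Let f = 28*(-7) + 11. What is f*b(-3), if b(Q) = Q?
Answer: 555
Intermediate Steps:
f = -185 (f = -196 + 11 = -185)
f*b(-3) = -185*(-3) = 555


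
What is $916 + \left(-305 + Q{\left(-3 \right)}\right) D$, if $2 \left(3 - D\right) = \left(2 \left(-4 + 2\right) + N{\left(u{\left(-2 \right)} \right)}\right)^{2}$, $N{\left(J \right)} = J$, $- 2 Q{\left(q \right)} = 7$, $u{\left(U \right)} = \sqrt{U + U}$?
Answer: $\frac{3683}{2} - 2468 i \approx 1841.5 - 2468.0 i$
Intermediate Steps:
$u{\left(U \right)} = \sqrt{2} \sqrt{U}$ ($u{\left(U \right)} = \sqrt{2 U} = \sqrt{2} \sqrt{U}$)
$Q{\left(q \right)} = - \frac{7}{2}$ ($Q{\left(q \right)} = \left(- \frac{1}{2}\right) 7 = - \frac{7}{2}$)
$D = 3 - \frac{\left(-4 + 2 i\right)^{2}}{2}$ ($D = 3 - \frac{\left(2 \left(-4 + 2\right) + \sqrt{2} \sqrt{-2}\right)^{2}}{2} = 3 - \frac{\left(2 \left(-2\right) + \sqrt{2} i \sqrt{2}\right)^{2}}{2} = 3 - \frac{\left(-4 + 2 i\right)^{2}}{2} \approx -3.0 + 8.0 i$)
$916 + \left(-305 + Q{\left(-3 \right)}\right) D = 916 + \left(-305 - \frac{7}{2}\right) \left(-3 + 8 i\right) = 916 - \frac{617 \left(-3 + 8 i\right)}{2} = 916 + \left(\frac{1851}{2} - 2468 i\right) = \frac{3683}{2} - 2468 i$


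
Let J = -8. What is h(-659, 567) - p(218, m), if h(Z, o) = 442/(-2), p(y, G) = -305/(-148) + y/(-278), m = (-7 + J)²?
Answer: -4572675/20572 ≈ -222.28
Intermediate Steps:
m = 225 (m = (-7 - 8)² = (-15)² = 225)
p(y, G) = 305/148 - y/278 (p(y, G) = -305*(-1/148) + y*(-1/278) = 305/148 - y/278)
h(Z, o) = -221 (h(Z, o) = 442*(-½) = -221)
h(-659, 567) - p(218, m) = -221 - (305/148 - 1/278*218) = -221 - (305/148 - 109/139) = -221 - 1*26263/20572 = -221 - 26263/20572 = -4572675/20572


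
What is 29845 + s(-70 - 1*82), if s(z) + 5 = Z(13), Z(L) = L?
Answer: 29853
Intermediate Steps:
s(z) = 8 (s(z) = -5 + 13 = 8)
29845 + s(-70 - 1*82) = 29845 + 8 = 29853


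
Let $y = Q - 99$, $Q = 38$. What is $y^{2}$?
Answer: $3721$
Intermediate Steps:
$y = -61$ ($y = 38 - 99 = -61$)
$y^{2} = \left(-61\right)^{2} = 3721$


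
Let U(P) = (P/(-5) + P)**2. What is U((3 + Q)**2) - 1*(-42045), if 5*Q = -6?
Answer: 657058101/15625 ≈ 42052.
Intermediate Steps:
Q = -6/5 (Q = (1/5)*(-6) = -6/5 ≈ -1.2000)
U(P) = 16*P**2/25 (U(P) = (P*(-1/5) + P)**2 = (-P/5 + P)**2 = (4*P/5)**2 = 16*P**2/25)
U((3 + Q)**2) - 1*(-42045) = 16*((3 - 6/5)**2)**2/25 - 1*(-42045) = 16*((9/5)**2)**2/25 + 42045 = 16*(81/25)**2/25 + 42045 = (16/25)*(6561/625) + 42045 = 104976/15625 + 42045 = 657058101/15625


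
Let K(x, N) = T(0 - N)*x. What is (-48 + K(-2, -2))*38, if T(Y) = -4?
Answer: -1520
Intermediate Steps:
K(x, N) = -4*x
(-48 + K(-2, -2))*38 = (-48 - 4*(-2))*38 = (-48 + 8)*38 = -40*38 = -1520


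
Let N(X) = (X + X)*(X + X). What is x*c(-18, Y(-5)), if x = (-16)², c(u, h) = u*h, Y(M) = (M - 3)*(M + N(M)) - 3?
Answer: 3515904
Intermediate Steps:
N(X) = 4*X² (N(X) = (2*X)*(2*X) = 4*X²)
Y(M) = -3 + (-3 + M)*(M + 4*M²) (Y(M) = (M - 3)*(M + 4*M²) - 3 = (-3 + M)*(M + 4*M²) - 3 = -3 + (-3 + M)*(M + 4*M²))
c(u, h) = h*u
x = 256
x*c(-18, Y(-5)) = 256*((-3 - 11*(-5)² - 3*(-5) + 4*(-5)³)*(-18)) = 256*((-3 - 11*25 + 15 + 4*(-125))*(-18)) = 256*((-3 - 275 + 15 - 500)*(-18)) = 256*(-763*(-18)) = 256*13734 = 3515904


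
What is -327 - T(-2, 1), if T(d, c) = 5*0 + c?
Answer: -328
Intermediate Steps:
T(d, c) = c (T(d, c) = 0 + c = c)
-327 - T(-2, 1) = -327 - 1*1 = -327 - 1 = -328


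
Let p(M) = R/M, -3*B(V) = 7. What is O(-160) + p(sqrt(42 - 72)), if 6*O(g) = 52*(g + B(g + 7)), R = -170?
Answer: -12662/9 + 17*I*sqrt(30)/3 ≈ -1406.9 + 31.038*I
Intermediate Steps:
B(V) = -7/3 (B(V) = -1/3*7 = -7/3)
O(g) = -182/9 + 26*g/3 (O(g) = (52*(g - 7/3))/6 = (52*(-7/3 + g))/6 = (-364/3 + 52*g)/6 = -182/9 + 26*g/3)
p(M) = -170/M
O(-160) + p(sqrt(42 - 72)) = (-182/9 + (26/3)*(-160)) - 170/sqrt(42 - 72) = (-182/9 - 4160/3) - 170*(-I*sqrt(30)/30) = -12662/9 - 170*(-I*sqrt(30)/30) = -12662/9 - (-17)*I*sqrt(30)/3 = -12662/9 + 17*I*sqrt(30)/3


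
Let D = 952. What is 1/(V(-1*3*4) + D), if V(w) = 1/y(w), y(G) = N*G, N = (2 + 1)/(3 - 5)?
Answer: 18/17137 ≈ 0.0010504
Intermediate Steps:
N = -3/2 (N = 3/(-2) = 3*(-½) = -3/2 ≈ -1.5000)
y(G) = -3*G/2
V(w) = -2/(3*w) (V(w) = 1/(-3*w/2) = -2/(3*w))
1/(V(-1*3*4) + D) = 1/(-2/(3*(-1*3*4)) + 952) = 1/(-2/(3*((-3*4))) + 952) = 1/(-⅔/(-12) + 952) = 1/(-⅔*(-1/12) + 952) = 1/(1/18 + 952) = 1/(17137/18) = 18/17137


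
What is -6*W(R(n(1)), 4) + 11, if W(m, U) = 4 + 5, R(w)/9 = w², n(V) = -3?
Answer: -43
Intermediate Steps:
R(w) = 9*w²
W(m, U) = 9
-6*W(R(n(1)), 4) + 11 = -6*9 + 11 = -54 + 11 = -43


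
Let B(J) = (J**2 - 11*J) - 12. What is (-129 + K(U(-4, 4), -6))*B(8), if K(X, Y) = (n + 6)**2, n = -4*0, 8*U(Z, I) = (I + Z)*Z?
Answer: 3348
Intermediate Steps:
U(Z, I) = Z*(I + Z)/8 (U(Z, I) = ((I + Z)*Z)/8 = (Z*(I + Z))/8 = Z*(I + Z)/8)
B(J) = -12 + J**2 - 11*J
n = 0
K(X, Y) = 36 (K(X, Y) = (0 + 6)**2 = 6**2 = 36)
(-129 + K(U(-4, 4), -6))*B(8) = (-129 + 36)*(-12 + 8**2 - 11*8) = -93*(-12 + 64 - 88) = -93*(-36) = 3348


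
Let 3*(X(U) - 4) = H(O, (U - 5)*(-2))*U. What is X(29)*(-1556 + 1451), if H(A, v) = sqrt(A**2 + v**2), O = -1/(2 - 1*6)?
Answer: -420 - 1015*sqrt(36865)/4 ≈ -49141.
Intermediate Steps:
O = 1/4 (O = -1/(2 - 6) = -1/(-4) = -1*(-1/4) = 1/4 ≈ 0.25000)
X(U) = 4 + U*sqrt(1/16 + (10 - 2*U)**2)/3 (X(U) = 4 + (sqrt((1/4)**2 + ((U - 5)*(-2))**2)*U)/3 = 4 + (sqrt(1/16 + ((-5 + U)*(-2))**2)*U)/3 = 4 + (sqrt(1/16 + (10 - 2*U)**2)*U)/3 = 4 + (U*sqrt(1/16 + (10 - 2*U)**2))/3 = 4 + U*sqrt(1/16 + (10 - 2*U)**2)/3)
X(29)*(-1556 + 1451) = (4 + (1/12)*29*sqrt(1 + 64*(-5 + 29)**2))*(-1556 + 1451) = (4 + (1/12)*29*sqrt(1 + 64*24**2))*(-105) = (4 + (1/12)*29*sqrt(1 + 64*576))*(-105) = (4 + (1/12)*29*sqrt(1 + 36864))*(-105) = (4 + (1/12)*29*sqrt(36865))*(-105) = (4 + 29*sqrt(36865)/12)*(-105) = -420 - 1015*sqrt(36865)/4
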